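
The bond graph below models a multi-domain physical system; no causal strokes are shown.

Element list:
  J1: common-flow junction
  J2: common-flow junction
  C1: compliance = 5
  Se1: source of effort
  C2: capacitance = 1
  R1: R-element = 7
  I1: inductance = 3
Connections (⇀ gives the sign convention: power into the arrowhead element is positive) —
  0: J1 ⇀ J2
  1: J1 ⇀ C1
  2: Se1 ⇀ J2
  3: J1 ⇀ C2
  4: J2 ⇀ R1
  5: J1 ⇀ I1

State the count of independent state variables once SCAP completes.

3  (C1, C2, I1 all integral)

b2 →J2  (Se1 (Se) sets effort on bond)
b1 →J1  (C1: C, integral causality)
b3 →J1  (C2: C, integral causality)
b5 →I1  (I1 integral (f out))
b0 →J1  (J1: bond 5 brought flow, rest push out)
b4 →J2  (common-f at J2 fixed by 0)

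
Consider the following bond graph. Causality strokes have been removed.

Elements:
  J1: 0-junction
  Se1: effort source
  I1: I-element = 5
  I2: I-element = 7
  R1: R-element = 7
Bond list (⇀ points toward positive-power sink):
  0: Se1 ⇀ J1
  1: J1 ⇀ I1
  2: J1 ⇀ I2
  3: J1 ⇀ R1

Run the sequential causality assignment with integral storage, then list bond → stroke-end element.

β0 stroke→J1  (source Se1 imposes e)
β1 stroke→I1  (J1: bond 0 brought effort, rest push out)
β2 stroke→I2  (J1 effort already set via bond 0)
β3 stroke→R1  (J1 effort already set via bond 0)

bond 0 |J1
bond 1 |I1
bond 2 |I2
bond 3 |R1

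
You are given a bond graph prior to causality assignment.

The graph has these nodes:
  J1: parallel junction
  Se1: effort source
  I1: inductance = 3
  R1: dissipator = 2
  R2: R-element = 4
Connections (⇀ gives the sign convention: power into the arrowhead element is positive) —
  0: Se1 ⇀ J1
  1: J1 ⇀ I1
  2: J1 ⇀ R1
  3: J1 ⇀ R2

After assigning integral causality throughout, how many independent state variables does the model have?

bond 0 |J1  (Se1 (Se) sets effort on bond)
bond 1 |I1  (0-jn J1 has e-setter on 0)
bond 2 |R1  (common-e at J1 fixed by 0)
bond 3 |R2  (J1 effort already set via bond 0)

1  (I1 all integral)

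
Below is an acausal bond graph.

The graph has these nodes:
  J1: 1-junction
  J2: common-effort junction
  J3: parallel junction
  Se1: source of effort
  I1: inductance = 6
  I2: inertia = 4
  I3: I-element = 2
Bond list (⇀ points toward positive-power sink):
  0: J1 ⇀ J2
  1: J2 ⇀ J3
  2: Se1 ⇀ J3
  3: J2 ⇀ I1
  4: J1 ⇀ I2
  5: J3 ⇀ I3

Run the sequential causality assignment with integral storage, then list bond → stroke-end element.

#0 |J1
#1 |J2
#2 |J3
#3 |I1
#4 |I2
#5 |I3

b2 stroke→J3  (Se1 fixes effort; stroke away)
b1 stroke→J2  (common-e at J3 fixed by 2)
b5 stroke→I3  (J3: bond 2 brought effort, rest push out)
b0 stroke→J1  (common-e at J2 fixed by 1)
b3 stroke→I1  (0-jn J2 has e-setter on 1)
b4 stroke→I2  (J1: last free bond brings flow in)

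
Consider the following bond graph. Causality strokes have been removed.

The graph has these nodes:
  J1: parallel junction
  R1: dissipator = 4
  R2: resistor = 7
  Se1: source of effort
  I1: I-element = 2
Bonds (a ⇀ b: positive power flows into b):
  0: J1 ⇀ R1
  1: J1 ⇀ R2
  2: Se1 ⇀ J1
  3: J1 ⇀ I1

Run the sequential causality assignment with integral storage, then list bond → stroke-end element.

β0 →R1
β1 →R2
β2 →J1
β3 →I1

bond 2 →J1  (Se1 (Se) sets effort on bond)
bond 0 →R1  (common-e at J1 fixed by 2)
bond 1 →R2  (common-e at J1 fixed by 2)
bond 3 →I1  (J1 effort already set via bond 2)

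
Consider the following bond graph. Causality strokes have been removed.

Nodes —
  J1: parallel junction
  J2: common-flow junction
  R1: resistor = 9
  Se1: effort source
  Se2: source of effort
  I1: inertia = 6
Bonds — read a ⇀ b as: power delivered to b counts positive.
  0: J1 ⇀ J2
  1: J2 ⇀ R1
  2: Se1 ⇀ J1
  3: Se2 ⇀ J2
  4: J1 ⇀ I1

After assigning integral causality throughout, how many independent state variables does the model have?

1  (I1 all integral)

β2 stroke→J1  (source Se1 imposes e)
β3 stroke→J2  (Se2 fixes effort; stroke away)
β0 stroke→J2  (J1: bond 2 brought effort, rest push out)
β4 stroke→I1  (0-jn J1 has e-setter on 2)
β1 stroke→R1  (J2: last free bond brings flow in)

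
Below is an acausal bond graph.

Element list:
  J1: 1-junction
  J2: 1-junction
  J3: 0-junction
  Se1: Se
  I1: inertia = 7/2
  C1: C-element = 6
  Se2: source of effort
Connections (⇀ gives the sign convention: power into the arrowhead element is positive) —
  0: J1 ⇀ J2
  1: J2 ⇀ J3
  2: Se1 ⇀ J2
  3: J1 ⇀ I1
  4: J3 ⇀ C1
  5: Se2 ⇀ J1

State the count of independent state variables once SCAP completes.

β2 stroke at J2  (Se1 (Se) sets effort on bond)
β5 stroke at J1  (source Se2 imposes e)
β3 stroke at I1  (I1 integral (f out))
β0 stroke at J1  (common-f at J1 fixed by 3)
β1 stroke at J2  (J2 flow already set via bond 0)
β4 stroke at J3  (only one effort-in slot at J3)

2  (C1, I1 all integral)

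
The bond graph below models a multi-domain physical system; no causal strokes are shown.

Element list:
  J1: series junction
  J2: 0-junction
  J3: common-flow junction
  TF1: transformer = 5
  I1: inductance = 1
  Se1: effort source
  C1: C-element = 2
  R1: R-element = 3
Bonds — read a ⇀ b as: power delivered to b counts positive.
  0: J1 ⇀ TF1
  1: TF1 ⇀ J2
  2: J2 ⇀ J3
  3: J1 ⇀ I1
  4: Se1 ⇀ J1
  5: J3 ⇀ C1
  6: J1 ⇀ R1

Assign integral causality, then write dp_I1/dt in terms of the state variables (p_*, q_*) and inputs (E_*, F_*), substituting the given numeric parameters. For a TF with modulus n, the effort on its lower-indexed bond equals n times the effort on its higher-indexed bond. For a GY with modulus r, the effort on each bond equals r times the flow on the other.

β4 |J1  (Se1: effort source, stroke at far end)
β3 |I1  (I1 outputs flow p/I1)
β0 |J1  (J1: bond 3 brought flow, rest push out)
β6 |J1  (J1: bond 3 brought flow, rest push out)
β1 |TF1  (TF1 one-in-one-out from 0)
β2 |J2  (J2: last free bond brings effort in)
β5 |J3  (J3: bond 2 brought flow, rest push out)

dp_I1/dt = E_Se1 - 3*p_I1 - 5*q_C1/2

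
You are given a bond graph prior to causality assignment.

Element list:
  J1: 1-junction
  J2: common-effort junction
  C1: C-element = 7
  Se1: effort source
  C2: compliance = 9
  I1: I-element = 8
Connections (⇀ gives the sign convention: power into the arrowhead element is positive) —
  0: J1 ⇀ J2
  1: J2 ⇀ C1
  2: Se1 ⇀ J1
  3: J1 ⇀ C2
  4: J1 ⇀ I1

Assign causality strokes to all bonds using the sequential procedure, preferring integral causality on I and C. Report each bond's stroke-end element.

#2 stroke at J1  (Se1: effort source, stroke at far end)
#1 stroke at J2  (C1 integral (e out))
#0 stroke at J1  (common-e at J2 fixed by 1)
#3 stroke at J1  (C2: C, integral causality)
#4 stroke at I1  (J1: last free bond brings flow in)

β0 stroke at J1
β1 stroke at J2
β2 stroke at J1
β3 stroke at J1
β4 stroke at I1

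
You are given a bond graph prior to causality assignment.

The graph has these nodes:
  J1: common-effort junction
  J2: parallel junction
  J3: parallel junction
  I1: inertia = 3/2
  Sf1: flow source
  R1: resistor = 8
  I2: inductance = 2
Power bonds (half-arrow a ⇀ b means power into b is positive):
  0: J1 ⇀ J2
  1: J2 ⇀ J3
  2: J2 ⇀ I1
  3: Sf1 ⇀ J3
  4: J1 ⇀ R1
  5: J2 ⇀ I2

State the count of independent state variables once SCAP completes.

bond 3 stroke at Sf1  (Sf1 (Sf) sets flow on bond)
bond 1 stroke at J3  (closing 0-jn rule on J3)
bond 2 stroke at I1  (I1 outputs flow p/I1)
bond 5 stroke at I2  (I2 integral (f out))
bond 0 stroke at J2  (closing 0-jn rule on J2)
bond 4 stroke at J1  (only one effort-in slot at J1)

2  (I1, I2 all integral)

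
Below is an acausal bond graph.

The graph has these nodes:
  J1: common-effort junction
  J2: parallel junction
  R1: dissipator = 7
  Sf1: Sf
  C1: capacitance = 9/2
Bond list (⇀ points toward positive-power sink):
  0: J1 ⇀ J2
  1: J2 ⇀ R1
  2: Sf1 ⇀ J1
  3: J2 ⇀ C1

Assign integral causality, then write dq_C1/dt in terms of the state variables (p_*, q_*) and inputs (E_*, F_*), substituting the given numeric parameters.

β2 stroke→Sf1  (Sf1 (Sf) sets flow on bond)
β0 stroke→J1  (only one effort-in slot at J1)
β3 stroke→J2  (C1 integral (e out))
β1 stroke→R1  (common-e at J2 fixed by 3)

dq_C1/dt = F_Sf1 - 2*q_C1/63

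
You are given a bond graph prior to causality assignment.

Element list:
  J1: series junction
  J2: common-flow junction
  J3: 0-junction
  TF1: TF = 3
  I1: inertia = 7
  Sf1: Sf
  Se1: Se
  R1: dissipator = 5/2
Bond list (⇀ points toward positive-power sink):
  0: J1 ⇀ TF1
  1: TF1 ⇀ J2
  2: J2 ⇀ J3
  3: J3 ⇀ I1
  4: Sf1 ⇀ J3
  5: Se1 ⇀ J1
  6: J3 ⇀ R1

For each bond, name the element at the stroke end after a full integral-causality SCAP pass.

b0 stroke at TF1
b1 stroke at J2
b2 stroke at J3
b3 stroke at I1
b4 stroke at Sf1
b5 stroke at J1
b6 stroke at R1

b4 stroke at Sf1  (Sf1: flow source, stroke at near end)
b5 stroke at J1  (source Se1 imposes e)
b0 stroke at TF1  (closing 1-jn rule on J1)
b1 stroke at J2  (through TF1, causality passes straight; one stroke at TF1)
b2 stroke at J3  (J2: last free bond brings flow in)
b3 stroke at I1  (common-e at J3 fixed by 2)
b6 stroke at R1  (0-jn J3 has e-setter on 2)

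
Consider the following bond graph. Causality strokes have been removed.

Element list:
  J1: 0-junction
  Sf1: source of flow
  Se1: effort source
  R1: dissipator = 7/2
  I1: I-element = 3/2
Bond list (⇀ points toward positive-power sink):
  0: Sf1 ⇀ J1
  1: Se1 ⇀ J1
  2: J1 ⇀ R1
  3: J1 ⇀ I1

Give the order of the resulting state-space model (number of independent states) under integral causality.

#0 |Sf1  (Sf1 fixes flow; stroke at Sf1)
#1 |J1  (Se1: effort source, stroke at far end)
#2 |R1  (common-e at J1 fixed by 1)
#3 |I1  (J1: bond 1 brought effort, rest push out)

1  (I1 all integral)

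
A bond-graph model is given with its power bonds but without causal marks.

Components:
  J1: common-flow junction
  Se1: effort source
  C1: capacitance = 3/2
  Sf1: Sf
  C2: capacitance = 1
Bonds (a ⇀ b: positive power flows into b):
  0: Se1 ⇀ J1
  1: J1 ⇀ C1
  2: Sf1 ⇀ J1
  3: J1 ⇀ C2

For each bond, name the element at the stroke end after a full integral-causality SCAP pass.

bond 0 stroke→J1
bond 1 stroke→J1
bond 2 stroke→Sf1
bond 3 stroke→J1

b0 stroke→J1  (Se1 fixes effort; stroke away)
b2 stroke→Sf1  (Sf1: flow source, stroke at near end)
b1 stroke→J1  (J1 flow already set via bond 2)
b3 stroke→J1  (1-jn J1 has f-setter on 2)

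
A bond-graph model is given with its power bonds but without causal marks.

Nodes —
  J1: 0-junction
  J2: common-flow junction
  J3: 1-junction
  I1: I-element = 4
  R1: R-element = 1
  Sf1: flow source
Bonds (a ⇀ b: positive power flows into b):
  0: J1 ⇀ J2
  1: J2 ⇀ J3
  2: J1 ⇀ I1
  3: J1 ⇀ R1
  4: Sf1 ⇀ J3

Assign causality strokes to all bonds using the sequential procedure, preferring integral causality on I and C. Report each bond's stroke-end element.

β4 stroke→Sf1  (Sf1 (Sf) sets flow on bond)
β1 stroke→J3  (1-jn J3 has f-setter on 4)
β0 stroke→J2  (J2 flow already set via bond 1)
β2 stroke→I1  (prefer integral on I1)
β3 stroke→J1  (J1: last free bond brings effort in)

b0 →J2
b1 →J3
b2 →I1
b3 →J1
b4 →Sf1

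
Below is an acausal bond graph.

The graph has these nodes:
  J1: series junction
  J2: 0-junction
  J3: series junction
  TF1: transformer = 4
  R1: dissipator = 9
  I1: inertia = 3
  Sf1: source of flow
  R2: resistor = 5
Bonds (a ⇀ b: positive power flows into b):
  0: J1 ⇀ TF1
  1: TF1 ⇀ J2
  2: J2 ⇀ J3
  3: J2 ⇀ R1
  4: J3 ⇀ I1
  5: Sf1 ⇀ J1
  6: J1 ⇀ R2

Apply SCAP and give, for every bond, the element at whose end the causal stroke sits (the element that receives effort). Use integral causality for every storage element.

b0 →J1
b1 →TF1
b2 →J3
b3 →J2
b4 →I1
b5 →Sf1
b6 →J1

bond 5 stroke→Sf1  (Sf1: flow source, stroke at near end)
bond 0 stroke→J1  (J1: bond 5 brought flow, rest push out)
bond 6 stroke→J1  (J1 flow already set via bond 5)
bond 1 stroke→TF1  (TF1: transformer flips bond 0)
bond 4 stroke→I1  (prefer integral on I1)
bond 2 stroke→J3  (1-jn J3 has f-setter on 4)
bond 3 stroke→J2  (J2 needs exactly one e-in)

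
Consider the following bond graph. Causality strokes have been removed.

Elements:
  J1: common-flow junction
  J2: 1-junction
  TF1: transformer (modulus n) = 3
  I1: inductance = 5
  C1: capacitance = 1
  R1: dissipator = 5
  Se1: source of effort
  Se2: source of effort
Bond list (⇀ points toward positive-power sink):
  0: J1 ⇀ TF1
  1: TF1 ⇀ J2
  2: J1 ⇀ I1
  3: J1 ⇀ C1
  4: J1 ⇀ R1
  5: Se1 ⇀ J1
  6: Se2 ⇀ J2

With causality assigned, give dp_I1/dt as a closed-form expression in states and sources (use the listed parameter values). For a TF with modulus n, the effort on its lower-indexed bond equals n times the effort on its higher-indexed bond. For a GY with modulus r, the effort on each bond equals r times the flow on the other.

dp_I1/dt = E_Se1 + 3*E_Se2 - p_I1 - q_C1

β5 stroke→J1  (Se1: effort source, stroke at far end)
β6 stroke→J2  (source Se2 imposes e)
β1 stroke→TF1  (J2 needs exactly one f-in)
β0 stroke→J1  (TF1: transformer flips bond 1)
β2 stroke→I1  (I1 integral (f out))
β3 stroke→J1  (J1 flow already set via bond 2)
β4 stroke→J1  (common-f at J1 fixed by 2)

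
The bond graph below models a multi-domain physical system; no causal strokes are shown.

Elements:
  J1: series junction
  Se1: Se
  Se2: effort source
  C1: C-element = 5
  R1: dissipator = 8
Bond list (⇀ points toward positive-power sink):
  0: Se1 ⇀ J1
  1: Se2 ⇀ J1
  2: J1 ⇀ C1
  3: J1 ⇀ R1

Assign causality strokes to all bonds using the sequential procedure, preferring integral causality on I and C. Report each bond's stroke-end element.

#0 stroke→J1  (Se1: effort source, stroke at far end)
#1 stroke→J1  (Se2 (Se) sets effort on bond)
#2 stroke→J1  (C1: C, integral causality)
#3 stroke→R1  (J1: last free bond brings flow in)

#0 |J1
#1 |J1
#2 |J1
#3 |R1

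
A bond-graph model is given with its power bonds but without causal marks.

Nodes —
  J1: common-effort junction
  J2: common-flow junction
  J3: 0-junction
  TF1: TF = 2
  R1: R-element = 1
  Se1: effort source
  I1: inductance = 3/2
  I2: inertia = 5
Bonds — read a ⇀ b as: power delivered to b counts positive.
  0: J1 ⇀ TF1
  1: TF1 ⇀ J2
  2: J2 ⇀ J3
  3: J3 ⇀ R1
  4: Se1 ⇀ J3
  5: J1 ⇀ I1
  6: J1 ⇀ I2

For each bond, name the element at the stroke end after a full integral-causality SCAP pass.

β4 →J3  (Se1 fixes effort; stroke away)
β2 →J2  (common-e at J3 fixed by 4)
β3 →R1  (J3: bond 4 brought effort, rest push out)
β1 →TF1  (J2: last free bond brings flow in)
β0 →J1  (TF1: transformer flips bond 1)
β5 →I1  (0-jn J1 has e-setter on 0)
β6 →I2  (0-jn J1 has e-setter on 0)

bond 0 stroke at J1
bond 1 stroke at TF1
bond 2 stroke at J2
bond 3 stroke at R1
bond 4 stroke at J3
bond 5 stroke at I1
bond 6 stroke at I2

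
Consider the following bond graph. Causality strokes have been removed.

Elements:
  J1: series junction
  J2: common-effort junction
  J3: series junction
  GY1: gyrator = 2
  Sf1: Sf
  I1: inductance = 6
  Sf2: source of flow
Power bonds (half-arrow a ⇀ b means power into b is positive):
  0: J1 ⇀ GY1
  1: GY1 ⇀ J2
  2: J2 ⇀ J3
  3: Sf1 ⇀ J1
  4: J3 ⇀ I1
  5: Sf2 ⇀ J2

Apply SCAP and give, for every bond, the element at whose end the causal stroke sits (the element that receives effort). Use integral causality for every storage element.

#0 |J1
#1 |J2
#2 |J3
#3 |Sf1
#4 |I1
#5 |Sf2

bond 3 |Sf1  (Sf1 (Sf) sets flow on bond)
bond 5 |Sf2  (Sf2 (Sf) sets flow on bond)
bond 0 |J1  (J1: bond 3 brought flow, rest push out)
bond 1 |J2  (GY1: gyrator matches bond 0)
bond 2 |J3  (J2: bond 1 brought effort, rest push out)
bond 4 |I1  (J3 needs exactly one f-in)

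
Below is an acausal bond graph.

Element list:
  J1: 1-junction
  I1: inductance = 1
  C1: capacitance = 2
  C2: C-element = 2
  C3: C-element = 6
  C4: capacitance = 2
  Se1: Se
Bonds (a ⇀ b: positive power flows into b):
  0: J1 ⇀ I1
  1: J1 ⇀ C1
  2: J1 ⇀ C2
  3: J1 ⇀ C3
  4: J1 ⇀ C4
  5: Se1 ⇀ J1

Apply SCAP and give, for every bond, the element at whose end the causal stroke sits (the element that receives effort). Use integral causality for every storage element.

b5 stroke→J1  (Se1 (Se) sets effort on bond)
b0 stroke→I1  (prefer integral on I1)
b1 stroke→J1  (J1 flow already set via bond 0)
b2 stroke→J1  (common-f at J1 fixed by 0)
b3 stroke→J1  (J1: bond 0 brought flow, rest push out)
b4 stroke→J1  (1-jn J1 has f-setter on 0)

b0 →I1
b1 →J1
b2 →J1
b3 →J1
b4 →J1
b5 →J1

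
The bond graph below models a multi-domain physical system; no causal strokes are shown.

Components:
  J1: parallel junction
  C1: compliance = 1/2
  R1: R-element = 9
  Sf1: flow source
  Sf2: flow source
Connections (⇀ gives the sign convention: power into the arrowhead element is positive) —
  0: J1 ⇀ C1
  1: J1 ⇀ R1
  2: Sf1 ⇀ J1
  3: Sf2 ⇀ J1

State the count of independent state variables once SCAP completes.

b2 stroke→Sf1  (Sf1 fixes flow; stroke at Sf1)
b3 stroke→Sf2  (Sf2: flow source, stroke at near end)
b0 stroke→J1  (prefer integral on C1)
b1 stroke→R1  (common-e at J1 fixed by 0)

1  (C1 all integral)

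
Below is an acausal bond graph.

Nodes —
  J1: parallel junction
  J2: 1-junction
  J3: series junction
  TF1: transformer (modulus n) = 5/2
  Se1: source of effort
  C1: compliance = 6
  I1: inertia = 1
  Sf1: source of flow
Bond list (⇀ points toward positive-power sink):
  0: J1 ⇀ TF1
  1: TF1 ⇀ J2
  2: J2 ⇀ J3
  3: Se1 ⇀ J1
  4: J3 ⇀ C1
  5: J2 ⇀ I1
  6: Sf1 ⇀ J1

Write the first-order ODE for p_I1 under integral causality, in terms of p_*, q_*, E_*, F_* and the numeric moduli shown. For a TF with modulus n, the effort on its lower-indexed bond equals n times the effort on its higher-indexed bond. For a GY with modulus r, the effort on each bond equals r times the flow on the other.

#3 →J1  (source Se1 imposes e)
#6 →Sf1  (Sf1 fixes flow; stroke at Sf1)
#0 →TF1  (common-e at J1 fixed by 3)
#1 →J2  (TF TF1: opposite of bond 0)
#4 →J3  (C1 outputs effort q/C1)
#2 →J2  (only one flow-in slot at J3)
#5 →I1  (closing 1-jn rule on J2)

dp_I1/dt = 2*E_Se1/5 - q_C1/6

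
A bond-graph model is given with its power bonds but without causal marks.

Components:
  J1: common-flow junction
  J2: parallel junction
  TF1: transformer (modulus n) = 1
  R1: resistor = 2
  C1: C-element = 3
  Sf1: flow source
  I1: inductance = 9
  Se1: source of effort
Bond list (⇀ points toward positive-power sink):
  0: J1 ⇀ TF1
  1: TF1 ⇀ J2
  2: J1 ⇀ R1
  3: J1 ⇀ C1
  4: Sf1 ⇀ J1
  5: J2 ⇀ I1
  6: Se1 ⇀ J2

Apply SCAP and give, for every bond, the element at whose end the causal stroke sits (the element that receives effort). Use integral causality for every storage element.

#0 |J1
#1 |TF1
#2 |J1
#3 |J1
#4 |Sf1
#5 |I1
#6 |J2

β4 stroke→Sf1  (Sf1 (Sf) sets flow on bond)
β6 stroke→J2  (Se1 fixes effort; stroke away)
β0 stroke→J1  (1-jn J1 has f-setter on 4)
β2 stroke→J1  (J1: bond 4 brought flow, rest push out)
β3 stroke→J1  (1-jn J1 has f-setter on 4)
β1 stroke→TF1  (J2: bond 6 brought effort, rest push out)
β5 stroke→I1  (J2 effort already set via bond 6)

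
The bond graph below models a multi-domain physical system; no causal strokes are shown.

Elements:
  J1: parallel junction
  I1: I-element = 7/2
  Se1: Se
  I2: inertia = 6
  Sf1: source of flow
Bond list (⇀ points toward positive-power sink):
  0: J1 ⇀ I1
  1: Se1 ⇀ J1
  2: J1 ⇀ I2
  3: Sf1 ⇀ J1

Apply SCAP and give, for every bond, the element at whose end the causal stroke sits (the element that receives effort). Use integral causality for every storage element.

β0 stroke→I1
β1 stroke→J1
β2 stroke→I2
β3 stroke→Sf1

bond 1 stroke at J1  (Se1: effort source, stroke at far end)
bond 3 stroke at Sf1  (Sf1 fixes flow; stroke at Sf1)
bond 0 stroke at I1  (0-jn J1 has e-setter on 1)
bond 2 stroke at I2  (0-jn J1 has e-setter on 1)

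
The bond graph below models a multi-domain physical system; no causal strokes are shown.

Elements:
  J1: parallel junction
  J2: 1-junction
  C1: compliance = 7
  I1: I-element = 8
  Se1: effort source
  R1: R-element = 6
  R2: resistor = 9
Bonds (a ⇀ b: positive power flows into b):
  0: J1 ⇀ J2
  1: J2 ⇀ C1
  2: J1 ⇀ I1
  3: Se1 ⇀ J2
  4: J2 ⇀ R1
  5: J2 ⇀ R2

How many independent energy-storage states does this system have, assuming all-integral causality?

2  (C1, I1 all integral)

b3 →J2  (source Se1 imposes e)
b1 →J2  (C1 integral (e out))
b2 →I1  (I1 outputs flow p/I1)
b0 →J1  (closing 0-jn rule on J1)
b4 →J2  (1-jn J2 has f-setter on 0)
b5 →J2  (1-jn J2 has f-setter on 0)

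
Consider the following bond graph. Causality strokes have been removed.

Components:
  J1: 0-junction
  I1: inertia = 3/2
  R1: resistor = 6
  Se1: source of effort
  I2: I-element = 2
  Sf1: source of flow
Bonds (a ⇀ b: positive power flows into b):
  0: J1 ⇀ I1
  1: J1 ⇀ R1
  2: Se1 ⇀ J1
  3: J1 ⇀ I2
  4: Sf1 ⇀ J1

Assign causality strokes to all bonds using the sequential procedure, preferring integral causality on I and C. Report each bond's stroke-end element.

b0 stroke→I1
b1 stroke→R1
b2 stroke→J1
b3 stroke→I2
b4 stroke→Sf1

bond 2 |J1  (Se1 fixes effort; stroke away)
bond 4 |Sf1  (source Sf1 imposes f)
bond 0 |I1  (0-jn J1 has e-setter on 2)
bond 1 |R1  (J1 effort already set via bond 2)
bond 3 |I2  (common-e at J1 fixed by 2)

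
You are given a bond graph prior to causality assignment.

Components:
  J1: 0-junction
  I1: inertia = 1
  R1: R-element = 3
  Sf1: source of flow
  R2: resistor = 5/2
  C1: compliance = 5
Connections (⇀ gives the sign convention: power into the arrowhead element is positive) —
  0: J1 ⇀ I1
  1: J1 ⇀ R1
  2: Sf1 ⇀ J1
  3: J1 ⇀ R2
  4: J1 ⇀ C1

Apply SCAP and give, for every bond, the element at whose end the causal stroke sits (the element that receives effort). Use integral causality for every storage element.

bond 2 stroke→Sf1  (Sf1 fixes flow; stroke at Sf1)
bond 0 stroke→I1  (I1 integral (f out))
bond 4 stroke→J1  (C1: C, integral causality)
bond 1 stroke→R1  (0-jn J1 has e-setter on 4)
bond 3 stroke→R2  (common-e at J1 fixed by 4)

β0 stroke at I1
β1 stroke at R1
β2 stroke at Sf1
β3 stroke at R2
β4 stroke at J1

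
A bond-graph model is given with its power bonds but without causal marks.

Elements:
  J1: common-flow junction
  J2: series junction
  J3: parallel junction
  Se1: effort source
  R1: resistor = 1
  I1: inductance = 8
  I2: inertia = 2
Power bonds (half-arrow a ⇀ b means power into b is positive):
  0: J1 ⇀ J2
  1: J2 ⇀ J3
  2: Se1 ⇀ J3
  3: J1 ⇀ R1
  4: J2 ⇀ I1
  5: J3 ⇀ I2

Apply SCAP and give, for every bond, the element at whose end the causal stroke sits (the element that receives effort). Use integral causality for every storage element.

bond 0 stroke at J2
bond 1 stroke at J2
bond 2 stroke at J3
bond 3 stroke at J1
bond 4 stroke at I1
bond 5 stroke at I2

b2 stroke at J3  (Se1 (Se) sets effort on bond)
b1 stroke at J2  (0-jn J3 has e-setter on 2)
b5 stroke at I2  (J3: bond 2 brought effort, rest push out)
b4 stroke at I1  (prefer integral on I1)
b0 stroke at J2  (J2: bond 4 brought flow, rest push out)
b3 stroke at J1  (common-f at J1 fixed by 0)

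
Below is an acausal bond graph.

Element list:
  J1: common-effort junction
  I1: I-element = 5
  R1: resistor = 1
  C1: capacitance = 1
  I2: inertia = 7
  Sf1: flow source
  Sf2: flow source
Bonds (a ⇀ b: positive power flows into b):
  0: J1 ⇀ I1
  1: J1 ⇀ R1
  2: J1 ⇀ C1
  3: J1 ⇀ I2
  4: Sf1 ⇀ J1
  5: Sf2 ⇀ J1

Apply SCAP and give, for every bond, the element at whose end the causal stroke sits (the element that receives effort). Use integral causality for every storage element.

#4 stroke→Sf1  (source Sf1 imposes f)
#5 stroke→Sf2  (Sf2: flow source, stroke at near end)
#0 stroke→I1  (I1 integral (f out))
#2 stroke→J1  (C1 integral (e out))
#1 stroke→R1  (0-jn J1 has e-setter on 2)
#3 stroke→I2  (0-jn J1 has e-setter on 2)

#0 stroke→I1
#1 stroke→R1
#2 stroke→J1
#3 stroke→I2
#4 stroke→Sf1
#5 stroke→Sf2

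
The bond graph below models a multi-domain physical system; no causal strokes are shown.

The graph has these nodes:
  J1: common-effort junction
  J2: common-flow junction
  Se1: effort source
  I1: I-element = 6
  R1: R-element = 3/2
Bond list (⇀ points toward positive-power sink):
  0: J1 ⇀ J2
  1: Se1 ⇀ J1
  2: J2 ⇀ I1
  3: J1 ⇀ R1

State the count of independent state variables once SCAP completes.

1  (I1 all integral)

β1 →J1  (Se1: effort source, stroke at far end)
β0 →J2  (0-jn J1 has e-setter on 1)
β3 →R1  (J1 effort already set via bond 1)
β2 →I1  (J2: last free bond brings flow in)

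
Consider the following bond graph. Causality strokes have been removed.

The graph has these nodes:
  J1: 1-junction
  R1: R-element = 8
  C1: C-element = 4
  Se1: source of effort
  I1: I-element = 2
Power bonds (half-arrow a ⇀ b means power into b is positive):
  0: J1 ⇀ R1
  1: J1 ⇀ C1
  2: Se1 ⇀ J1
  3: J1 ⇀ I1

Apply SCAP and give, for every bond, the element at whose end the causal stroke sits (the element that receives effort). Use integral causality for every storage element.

#0 stroke→J1
#1 stroke→J1
#2 stroke→J1
#3 stroke→I1

b2 stroke→J1  (Se1 (Se) sets effort on bond)
b1 stroke→J1  (C1 integral (e out))
b3 stroke→I1  (I1: I, integral causality)
b0 stroke→J1  (J1: bond 3 brought flow, rest push out)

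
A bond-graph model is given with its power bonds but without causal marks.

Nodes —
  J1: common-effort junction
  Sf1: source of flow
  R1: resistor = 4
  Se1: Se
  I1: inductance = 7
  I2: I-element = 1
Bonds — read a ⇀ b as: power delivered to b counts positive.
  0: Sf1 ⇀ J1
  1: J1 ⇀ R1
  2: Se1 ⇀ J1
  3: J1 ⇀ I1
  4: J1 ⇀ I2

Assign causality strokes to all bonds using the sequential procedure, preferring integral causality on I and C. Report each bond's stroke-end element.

b0 stroke at Sf1
b1 stroke at R1
b2 stroke at J1
b3 stroke at I1
b4 stroke at I2

#0 stroke→Sf1  (Sf1 (Sf) sets flow on bond)
#2 stroke→J1  (Se1 (Se) sets effort on bond)
#1 stroke→R1  (0-jn J1 has e-setter on 2)
#3 stroke→I1  (J1 effort already set via bond 2)
#4 stroke→I2  (0-jn J1 has e-setter on 2)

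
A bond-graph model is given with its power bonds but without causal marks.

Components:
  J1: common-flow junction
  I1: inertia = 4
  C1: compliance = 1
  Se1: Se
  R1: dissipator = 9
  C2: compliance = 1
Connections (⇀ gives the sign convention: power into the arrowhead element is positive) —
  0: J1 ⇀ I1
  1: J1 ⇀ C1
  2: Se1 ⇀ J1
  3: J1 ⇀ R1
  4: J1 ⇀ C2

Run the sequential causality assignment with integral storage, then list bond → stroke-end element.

b0 stroke→I1
b1 stroke→J1
b2 stroke→J1
b3 stroke→J1
b4 stroke→J1

b2 →J1  (Se1 (Se) sets effort on bond)
b0 →I1  (I1: I, integral causality)
b1 →J1  (J1: bond 0 brought flow, rest push out)
b3 →J1  (J1 flow already set via bond 0)
b4 →J1  (J1 flow already set via bond 0)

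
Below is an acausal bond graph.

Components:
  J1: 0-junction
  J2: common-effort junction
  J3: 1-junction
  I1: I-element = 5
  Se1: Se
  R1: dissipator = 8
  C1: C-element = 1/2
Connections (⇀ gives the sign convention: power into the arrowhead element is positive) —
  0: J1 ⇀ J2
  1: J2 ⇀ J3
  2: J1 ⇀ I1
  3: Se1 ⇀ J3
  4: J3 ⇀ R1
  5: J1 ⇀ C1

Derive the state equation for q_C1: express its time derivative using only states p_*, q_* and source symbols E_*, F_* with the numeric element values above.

bond 3 stroke→J3  (Se1 (Se) sets effort on bond)
bond 2 stroke→I1  (I1 outputs flow p/I1)
bond 5 stroke→J1  (prefer integral on C1)
bond 0 stroke→J2  (common-e at J1 fixed by 5)
bond 1 stroke→J3  (0-jn J2 has e-setter on 0)
bond 4 stroke→R1  (J3 needs exactly one f-in)

dq_C1/dt = -E_Se1/8 - p_I1/5 - q_C1/4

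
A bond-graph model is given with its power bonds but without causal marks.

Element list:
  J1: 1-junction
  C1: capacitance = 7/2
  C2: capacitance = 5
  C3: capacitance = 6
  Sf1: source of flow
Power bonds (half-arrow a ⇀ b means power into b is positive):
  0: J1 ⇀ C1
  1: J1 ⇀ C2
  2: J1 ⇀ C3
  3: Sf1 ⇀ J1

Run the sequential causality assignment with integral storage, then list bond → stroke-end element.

bond 0 →J1
bond 1 →J1
bond 2 →J1
bond 3 →Sf1

#3 |Sf1  (Sf1: flow source, stroke at near end)
#0 |J1  (J1: bond 3 brought flow, rest push out)
#1 |J1  (1-jn J1 has f-setter on 3)
#2 |J1  (1-jn J1 has f-setter on 3)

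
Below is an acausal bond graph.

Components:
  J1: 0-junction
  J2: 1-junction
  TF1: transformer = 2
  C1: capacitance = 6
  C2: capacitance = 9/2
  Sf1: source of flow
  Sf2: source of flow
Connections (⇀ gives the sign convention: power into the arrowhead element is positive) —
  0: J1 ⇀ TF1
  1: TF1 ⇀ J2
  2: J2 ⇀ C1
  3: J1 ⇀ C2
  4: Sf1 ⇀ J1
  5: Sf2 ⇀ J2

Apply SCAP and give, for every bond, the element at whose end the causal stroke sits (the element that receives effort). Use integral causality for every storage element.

#0 →TF1
#1 →J2
#2 →J2
#3 →J1
#4 →Sf1
#5 →Sf2

#4 stroke→Sf1  (Sf1: flow source, stroke at near end)
#5 stroke→Sf2  (Sf2: flow source, stroke at near end)
#1 stroke→J2  (J2 flow already set via bond 5)
#2 stroke→J2  (common-f at J2 fixed by 5)
#0 stroke→TF1  (TF TF1: opposite of bond 1)
#3 stroke→J1  (closing 0-jn rule on J1)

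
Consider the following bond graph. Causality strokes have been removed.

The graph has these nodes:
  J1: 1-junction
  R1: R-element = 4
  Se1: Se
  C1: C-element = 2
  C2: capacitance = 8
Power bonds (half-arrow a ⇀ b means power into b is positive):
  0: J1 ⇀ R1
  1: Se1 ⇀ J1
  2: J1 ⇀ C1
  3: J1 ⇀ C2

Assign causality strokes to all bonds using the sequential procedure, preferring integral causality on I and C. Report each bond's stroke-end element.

bond 0 |R1
bond 1 |J1
bond 2 |J1
bond 3 |J1

β1 |J1  (Se1 fixes effort; stroke away)
β2 |J1  (C1 integral (e out))
β3 |J1  (C2: C, integral causality)
β0 |R1  (J1: last free bond brings flow in)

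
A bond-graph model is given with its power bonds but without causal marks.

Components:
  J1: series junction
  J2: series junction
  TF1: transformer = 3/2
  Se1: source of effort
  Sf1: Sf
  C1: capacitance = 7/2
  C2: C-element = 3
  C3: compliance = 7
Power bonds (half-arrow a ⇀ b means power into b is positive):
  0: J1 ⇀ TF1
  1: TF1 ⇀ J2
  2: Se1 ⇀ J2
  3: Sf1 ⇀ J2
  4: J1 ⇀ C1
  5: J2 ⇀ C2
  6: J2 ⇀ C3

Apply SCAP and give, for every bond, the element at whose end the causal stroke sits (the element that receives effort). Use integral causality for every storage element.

b2 |J2  (Se1 (Se) sets effort on bond)
b3 |Sf1  (source Sf1 imposes f)
b1 |J2  (common-f at J2 fixed by 3)
b5 |J2  (J2: bond 3 brought flow, rest push out)
b6 |J2  (1-jn J2 has f-setter on 3)
b0 |TF1  (TF1: transformer flips bond 1)
b4 |J1  (1-jn J1 has f-setter on 0)

b0 stroke at TF1
b1 stroke at J2
b2 stroke at J2
b3 stroke at Sf1
b4 stroke at J1
b5 stroke at J2
b6 stroke at J2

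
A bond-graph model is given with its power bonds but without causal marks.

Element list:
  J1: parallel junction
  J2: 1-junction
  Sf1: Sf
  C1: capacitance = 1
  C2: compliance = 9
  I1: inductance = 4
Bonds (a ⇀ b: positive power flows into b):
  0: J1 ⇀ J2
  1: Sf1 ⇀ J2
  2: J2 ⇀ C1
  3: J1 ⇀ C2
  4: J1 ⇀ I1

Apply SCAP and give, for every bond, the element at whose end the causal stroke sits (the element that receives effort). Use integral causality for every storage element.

bond 1 stroke→Sf1  (Sf1 (Sf) sets flow on bond)
bond 0 stroke→J2  (1-jn J2 has f-setter on 1)
bond 2 stroke→J2  (1-jn J2 has f-setter on 1)
bond 3 stroke→J1  (C2: C, integral causality)
bond 4 stroke→I1  (J1 effort already set via bond 3)

β0 stroke→J2
β1 stroke→Sf1
β2 stroke→J2
β3 stroke→J1
β4 stroke→I1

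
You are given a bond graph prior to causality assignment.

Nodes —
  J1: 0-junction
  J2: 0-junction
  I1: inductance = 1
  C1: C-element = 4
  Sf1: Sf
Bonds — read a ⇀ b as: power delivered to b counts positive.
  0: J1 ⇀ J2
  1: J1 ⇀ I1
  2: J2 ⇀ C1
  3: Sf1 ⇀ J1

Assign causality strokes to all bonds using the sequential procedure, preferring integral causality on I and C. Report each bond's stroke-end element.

b0 stroke at J1
b1 stroke at I1
b2 stroke at J2
b3 stroke at Sf1

b3 stroke→Sf1  (Sf1 fixes flow; stroke at Sf1)
b1 stroke→I1  (prefer integral on I1)
b0 stroke→J1  (J1: last free bond brings effort in)
b2 stroke→J2  (J2: last free bond brings effort in)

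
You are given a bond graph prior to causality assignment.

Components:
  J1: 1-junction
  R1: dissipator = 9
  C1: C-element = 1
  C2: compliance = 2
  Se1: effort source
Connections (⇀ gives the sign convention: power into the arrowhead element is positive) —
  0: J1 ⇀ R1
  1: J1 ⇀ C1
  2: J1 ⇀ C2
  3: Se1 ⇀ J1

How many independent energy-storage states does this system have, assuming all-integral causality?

2  (C1, C2 all integral)

#3 →J1  (Se1 (Se) sets effort on bond)
#1 →J1  (C1: C, integral causality)
#2 →J1  (C2: C, integral causality)
#0 →R1  (J1 needs exactly one f-in)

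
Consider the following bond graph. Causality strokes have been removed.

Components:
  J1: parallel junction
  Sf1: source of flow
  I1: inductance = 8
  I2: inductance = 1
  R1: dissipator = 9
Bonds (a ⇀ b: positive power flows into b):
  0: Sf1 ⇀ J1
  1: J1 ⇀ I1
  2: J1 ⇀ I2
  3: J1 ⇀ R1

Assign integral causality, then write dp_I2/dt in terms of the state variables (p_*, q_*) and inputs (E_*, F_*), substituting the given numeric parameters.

dp_I2/dt = 9*F_Sf1 - 9*p_I1/8 - 9*p_I2

#0 stroke at Sf1  (Sf1: flow source, stroke at near end)
#1 stroke at I1  (I1 outputs flow p/I1)
#2 stroke at I2  (I2 outputs flow p/I2)
#3 stroke at J1  (J1: last free bond brings effort in)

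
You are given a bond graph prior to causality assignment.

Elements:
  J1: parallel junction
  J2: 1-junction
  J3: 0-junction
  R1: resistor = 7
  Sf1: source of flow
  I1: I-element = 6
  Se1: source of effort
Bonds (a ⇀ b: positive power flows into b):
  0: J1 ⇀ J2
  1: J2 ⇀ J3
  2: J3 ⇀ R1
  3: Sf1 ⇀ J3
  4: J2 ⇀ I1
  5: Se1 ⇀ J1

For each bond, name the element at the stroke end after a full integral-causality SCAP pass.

bond 3 →Sf1  (source Sf1 imposes f)
bond 5 →J1  (source Se1 imposes e)
bond 0 →J2  (J1 effort already set via bond 5)
bond 4 →I1  (prefer integral on I1)
bond 1 →J2  (common-f at J2 fixed by 4)
bond 2 →J3  (closing 0-jn rule on J3)

#0 |J2
#1 |J2
#2 |J3
#3 |Sf1
#4 |I1
#5 |J1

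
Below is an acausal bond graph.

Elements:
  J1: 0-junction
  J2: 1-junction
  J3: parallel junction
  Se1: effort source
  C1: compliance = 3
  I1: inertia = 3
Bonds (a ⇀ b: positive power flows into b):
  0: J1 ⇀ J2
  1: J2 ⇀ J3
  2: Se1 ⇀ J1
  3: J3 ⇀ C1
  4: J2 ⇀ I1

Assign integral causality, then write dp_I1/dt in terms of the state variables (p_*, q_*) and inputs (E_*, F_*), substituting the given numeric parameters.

dp_I1/dt = E_Se1 - q_C1/3

b2 stroke at J1  (Se1 fixes effort; stroke away)
b0 stroke at J2  (J1: bond 2 brought effort, rest push out)
b3 stroke at J3  (prefer integral on C1)
b1 stroke at J2  (J3 effort already set via bond 3)
b4 stroke at I1  (closing 1-jn rule on J2)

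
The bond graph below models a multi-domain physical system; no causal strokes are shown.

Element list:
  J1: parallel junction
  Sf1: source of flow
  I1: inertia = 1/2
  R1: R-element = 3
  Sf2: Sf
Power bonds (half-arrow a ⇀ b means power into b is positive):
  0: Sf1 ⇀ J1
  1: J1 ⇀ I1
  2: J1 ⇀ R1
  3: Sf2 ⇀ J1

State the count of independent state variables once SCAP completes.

1  (I1 all integral)

bond 0 stroke→Sf1  (Sf1 fixes flow; stroke at Sf1)
bond 3 stroke→Sf2  (Sf2: flow source, stroke at near end)
bond 1 stroke→I1  (prefer integral on I1)
bond 2 stroke→J1  (closing 0-jn rule on J1)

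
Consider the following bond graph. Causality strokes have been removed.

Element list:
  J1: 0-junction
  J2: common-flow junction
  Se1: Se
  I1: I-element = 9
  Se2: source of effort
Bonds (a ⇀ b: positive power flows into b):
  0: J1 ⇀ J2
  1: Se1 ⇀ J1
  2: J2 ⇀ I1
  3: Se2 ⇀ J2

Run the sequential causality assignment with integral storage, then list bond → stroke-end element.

b0 |J2
b1 |J1
b2 |I1
b3 |J2

β1 stroke→J1  (source Se1 imposes e)
β3 stroke→J2  (Se2 fixes effort; stroke away)
β0 stroke→J2  (J1: bond 1 brought effort, rest push out)
β2 stroke→I1  (J2 needs exactly one f-in)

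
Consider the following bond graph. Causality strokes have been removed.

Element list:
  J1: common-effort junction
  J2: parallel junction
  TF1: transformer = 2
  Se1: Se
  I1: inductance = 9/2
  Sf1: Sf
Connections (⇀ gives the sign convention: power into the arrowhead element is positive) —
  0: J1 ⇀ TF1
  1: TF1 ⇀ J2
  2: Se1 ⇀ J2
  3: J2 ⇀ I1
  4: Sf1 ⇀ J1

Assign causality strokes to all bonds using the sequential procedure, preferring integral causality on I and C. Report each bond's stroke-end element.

#2 stroke→J2  (Se1 fixes effort; stroke away)
#4 stroke→Sf1  (Sf1: flow source, stroke at near end)
#0 stroke→J1  (only one effort-in slot at J1)
#1 stroke→TF1  (J2: bond 2 brought effort, rest push out)
#3 stroke→I1  (common-e at J2 fixed by 2)

#0 stroke at J1
#1 stroke at TF1
#2 stroke at J2
#3 stroke at I1
#4 stroke at Sf1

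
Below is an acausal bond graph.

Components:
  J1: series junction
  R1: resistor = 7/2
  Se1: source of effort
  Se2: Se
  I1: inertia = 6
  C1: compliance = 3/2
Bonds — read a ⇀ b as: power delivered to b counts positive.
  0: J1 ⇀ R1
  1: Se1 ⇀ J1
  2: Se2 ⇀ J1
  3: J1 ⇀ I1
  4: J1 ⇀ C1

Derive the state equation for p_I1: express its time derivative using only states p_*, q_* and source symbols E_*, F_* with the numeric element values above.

dp_I1/dt = E_Se1 + E_Se2 - 7*p_I1/12 - 2*q_C1/3

b1 stroke→J1  (Se1: effort source, stroke at far end)
b2 stroke→J1  (Se2 fixes effort; stroke away)
b3 stroke→I1  (prefer integral on I1)
b0 stroke→J1  (J1: bond 3 brought flow, rest push out)
b4 stroke→J1  (J1 flow already set via bond 3)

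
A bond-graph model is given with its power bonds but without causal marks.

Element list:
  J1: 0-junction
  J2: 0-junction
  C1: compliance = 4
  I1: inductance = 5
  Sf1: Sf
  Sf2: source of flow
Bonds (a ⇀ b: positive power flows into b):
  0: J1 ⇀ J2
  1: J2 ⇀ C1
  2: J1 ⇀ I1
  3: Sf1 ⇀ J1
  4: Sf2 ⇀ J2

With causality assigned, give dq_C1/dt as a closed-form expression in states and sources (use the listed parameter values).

dq_C1/dt = F_Sf1 + F_Sf2 - p_I1/5

b3 |Sf1  (Sf1 (Sf) sets flow on bond)
b4 |Sf2  (source Sf2 imposes f)
b1 |J2  (C1 outputs effort q/C1)
b0 |J1  (0-jn J2 has e-setter on 1)
b2 |I1  (common-e at J1 fixed by 0)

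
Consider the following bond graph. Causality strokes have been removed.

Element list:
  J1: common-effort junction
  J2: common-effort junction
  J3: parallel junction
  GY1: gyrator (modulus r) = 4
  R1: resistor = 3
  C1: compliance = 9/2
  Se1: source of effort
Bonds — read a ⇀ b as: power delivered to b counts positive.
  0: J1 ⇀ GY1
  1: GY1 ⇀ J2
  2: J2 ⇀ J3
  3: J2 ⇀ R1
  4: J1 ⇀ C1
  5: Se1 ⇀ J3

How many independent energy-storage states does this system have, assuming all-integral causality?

1  (C1 all integral)

b5 stroke at J3  (Se1 (Se) sets effort on bond)
b2 stroke at J2  (0-jn J3 has e-setter on 5)
b1 stroke at GY1  (0-jn J2 has e-setter on 2)
b3 stroke at R1  (J2: bond 2 brought effort, rest push out)
b0 stroke at GY1  (GY GY1: same side as bond 1)
b4 stroke at J1  (closing 0-jn rule on J1)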